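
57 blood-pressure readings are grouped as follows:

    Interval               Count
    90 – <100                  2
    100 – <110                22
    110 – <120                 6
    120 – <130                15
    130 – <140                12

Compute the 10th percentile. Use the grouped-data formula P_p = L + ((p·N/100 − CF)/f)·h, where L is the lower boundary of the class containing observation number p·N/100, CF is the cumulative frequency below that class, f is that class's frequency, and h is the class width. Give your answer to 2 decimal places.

N = 57; target position k = 10/100 · 57 = 5.7.
Cumulative frequencies: 2, 24, 30, 45, 57.
Observation 5.7 falls in the class 100 – <110.
L = 100, CF = 2, f = 22, h = 10.
P10 = 100 + ((5.7 − 2)/22)·10 = 100 + 1.68182 = 101.682.

101.68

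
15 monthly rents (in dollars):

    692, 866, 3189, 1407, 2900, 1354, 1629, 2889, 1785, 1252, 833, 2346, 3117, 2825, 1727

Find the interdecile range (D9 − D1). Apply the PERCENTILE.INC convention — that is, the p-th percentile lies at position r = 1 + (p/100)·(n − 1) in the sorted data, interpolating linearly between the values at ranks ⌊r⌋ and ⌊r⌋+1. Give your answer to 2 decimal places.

2184.00

Sorted: 692, 833, 866, 1252, 1354, 1407, 1629, 1727, 1785, 2346, 2825, 2889, 2900, 3117, 3189.
n = 15.
P10: r = 2.4; ranks 2–3 are 833, 866; interpolating gives 846.2.
P90: r = 13.6; ranks 13–14 are 2900, 3117; interpolating gives 3030.2.
Difference: 3030.2 − 846.2 = 2184.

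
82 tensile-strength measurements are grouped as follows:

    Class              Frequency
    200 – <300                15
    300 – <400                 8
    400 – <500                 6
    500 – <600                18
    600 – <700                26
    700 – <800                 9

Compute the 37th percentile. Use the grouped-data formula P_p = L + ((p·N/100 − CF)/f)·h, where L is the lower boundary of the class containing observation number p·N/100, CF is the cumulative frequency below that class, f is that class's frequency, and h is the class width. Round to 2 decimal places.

507.44

N = 82; target position k = 37/100 · 82 = 30.34.
Cumulative frequencies: 15, 23, 29, 47, 73, 82.
Observation 30.34 falls in the class 500 – <600.
L = 500, CF = 29, f = 18, h = 100.
P37 = 500 + ((30.34 − 29)/18)·100 = 500 + 7.44444 = 507.444.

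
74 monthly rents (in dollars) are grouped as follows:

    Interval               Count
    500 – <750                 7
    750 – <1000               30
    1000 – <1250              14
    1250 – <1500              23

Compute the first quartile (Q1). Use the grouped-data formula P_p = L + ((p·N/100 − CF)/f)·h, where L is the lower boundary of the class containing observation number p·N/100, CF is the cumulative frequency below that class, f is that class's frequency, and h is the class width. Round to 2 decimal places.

845.83

N = 74; target position k = 25/100 · 74 = 18.5.
Cumulative frequencies: 7, 37, 51, 74.
Observation 18.5 falls in the class 750 – <1000.
L = 750, CF = 7, f = 30, h = 250.
P25 = 750 + ((18.5 − 7)/30)·250 = 750 + 95.8333 = 845.833.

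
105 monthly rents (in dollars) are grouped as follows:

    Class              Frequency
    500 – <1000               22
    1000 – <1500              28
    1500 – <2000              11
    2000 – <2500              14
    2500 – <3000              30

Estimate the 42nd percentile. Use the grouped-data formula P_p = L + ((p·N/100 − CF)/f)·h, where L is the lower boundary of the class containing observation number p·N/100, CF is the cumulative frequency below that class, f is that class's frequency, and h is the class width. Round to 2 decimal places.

1394.64

N = 105; target position k = 42/100 · 105 = 44.1.
Cumulative frequencies: 22, 50, 61, 75, 105.
Observation 44.1 falls in the class 1000 – <1500.
L = 1000, CF = 22, f = 28, h = 500.
P42 = 1000 + ((44.1 − 22)/28)·500 = 1000 + 394.643 = 1394.64.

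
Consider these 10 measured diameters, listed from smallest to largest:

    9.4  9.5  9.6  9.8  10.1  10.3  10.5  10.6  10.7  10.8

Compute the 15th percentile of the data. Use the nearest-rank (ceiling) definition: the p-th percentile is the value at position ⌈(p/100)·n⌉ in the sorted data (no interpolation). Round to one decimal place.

9.5

n = 10.
Position = ⌈15/100 · 10⌉ = ⌈1.5⌉ = 2.
The value at rank 2 is 9.5.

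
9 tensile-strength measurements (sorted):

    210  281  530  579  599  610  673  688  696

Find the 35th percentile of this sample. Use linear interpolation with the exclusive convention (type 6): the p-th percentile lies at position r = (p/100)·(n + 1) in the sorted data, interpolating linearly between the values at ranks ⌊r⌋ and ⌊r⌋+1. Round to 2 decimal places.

n = 9.
r = (35/100)·(9 + 1) = 3.5.
Rank 3 is 530 and rank 4 is 579.
Interpolate: 530 + 0.5·(579 − 530) = 530 + 0.5·49 = 554.5.

554.50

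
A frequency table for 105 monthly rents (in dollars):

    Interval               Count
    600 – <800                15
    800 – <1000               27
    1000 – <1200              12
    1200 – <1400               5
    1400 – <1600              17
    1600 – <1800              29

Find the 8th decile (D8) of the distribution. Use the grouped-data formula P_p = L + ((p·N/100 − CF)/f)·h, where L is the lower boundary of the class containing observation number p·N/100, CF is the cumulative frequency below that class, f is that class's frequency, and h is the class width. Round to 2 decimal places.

N = 105; target position k = 80/100 · 105 = 84.
Cumulative frequencies: 15, 42, 54, 59, 76, 105.
Observation 84 falls in the class 1600 – <1800.
L = 1600, CF = 76, f = 29, h = 200.
P80 = 1600 + ((84 − 76)/29)·200 = 1600 + 55.1724 = 1655.17.

1655.17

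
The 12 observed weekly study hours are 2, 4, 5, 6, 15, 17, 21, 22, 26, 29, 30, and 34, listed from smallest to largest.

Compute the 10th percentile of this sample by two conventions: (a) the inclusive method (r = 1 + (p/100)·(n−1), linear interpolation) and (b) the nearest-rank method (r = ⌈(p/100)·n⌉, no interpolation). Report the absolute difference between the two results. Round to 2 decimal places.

0.10

n = 12.
(a) r = 2.1; between ranks 2 (4) and 3 (5): 4.1.
(b) the nearest-rank method: rank 2 → 4.
|4.1 − 4| = 0.1.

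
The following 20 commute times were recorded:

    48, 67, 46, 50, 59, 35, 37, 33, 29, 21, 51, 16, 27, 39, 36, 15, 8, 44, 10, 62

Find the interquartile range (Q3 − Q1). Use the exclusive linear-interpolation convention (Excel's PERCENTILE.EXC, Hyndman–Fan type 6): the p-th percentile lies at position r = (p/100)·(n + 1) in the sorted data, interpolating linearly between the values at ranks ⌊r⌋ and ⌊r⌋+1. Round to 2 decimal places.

27.00

Sorted: 8, 10, 15, 16, 21, 27, 29, 33, 35, 36, 37, 39, 44, 46, 48, 50, 51, 59, 62, 67.
n = 20.
P25: r = 5.25; ranks 5–6 are 21, 27; interpolating gives 22.5.
P75: r = 15.75; ranks 15–16 are 48, 50; interpolating gives 49.5.
Difference: 49.5 − 22.5 = 27.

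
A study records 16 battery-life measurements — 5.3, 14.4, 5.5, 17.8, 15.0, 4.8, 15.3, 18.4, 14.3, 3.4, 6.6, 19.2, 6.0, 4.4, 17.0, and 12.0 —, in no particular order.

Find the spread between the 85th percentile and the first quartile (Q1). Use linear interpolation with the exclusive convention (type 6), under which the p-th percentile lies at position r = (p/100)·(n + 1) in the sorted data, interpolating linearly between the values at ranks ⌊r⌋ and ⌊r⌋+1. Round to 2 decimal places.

Sorted: 3.4, 4.4, 4.8, 5.3, 5.5, 6.0, 6.6, 12.0, 14.3, 14.4, 15.0, 15.3, 17.0, 17.8, 18.4, 19.2.
n = 16.
P25: r = 4.25; ranks 4–5 are 5.3, 5.5; interpolating gives 5.35.
P85: r = 14.45; ranks 14–15 are 17.8, 18.4; interpolating gives 18.07.
Difference: 18.07 − 5.35 = 12.72.

12.72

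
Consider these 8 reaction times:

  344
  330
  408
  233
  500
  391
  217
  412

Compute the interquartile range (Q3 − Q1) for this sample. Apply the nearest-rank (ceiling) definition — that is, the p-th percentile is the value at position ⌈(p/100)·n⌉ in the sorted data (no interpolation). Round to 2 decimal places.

Sorted: 217, 233, 330, 344, 391, 408, 412, 500.
n = 8.
P25: rank ⌈25/100·8⌉ = 2 → 233.
P75: rank ⌈75/100·8⌉ = 6 → 408.
Difference: 408 − 233 = 175.

175.00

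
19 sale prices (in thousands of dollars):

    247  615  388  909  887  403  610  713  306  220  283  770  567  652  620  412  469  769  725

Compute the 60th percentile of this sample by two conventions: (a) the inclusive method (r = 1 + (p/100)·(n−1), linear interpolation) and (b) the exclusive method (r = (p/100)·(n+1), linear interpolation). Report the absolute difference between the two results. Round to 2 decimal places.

Sorted: 220, 247, 283, 306, 388, 403, 412, 469, 567, 610, 615, 620, 652, 713, 725, 769, 770, 887, 909.
n = 19.
(a) r = 11.8; between ranks 11 (615) and 12 (620): 619.
(b) r = 12 → value at rank 12 = 620.
|619 − 620| = 1.

1.00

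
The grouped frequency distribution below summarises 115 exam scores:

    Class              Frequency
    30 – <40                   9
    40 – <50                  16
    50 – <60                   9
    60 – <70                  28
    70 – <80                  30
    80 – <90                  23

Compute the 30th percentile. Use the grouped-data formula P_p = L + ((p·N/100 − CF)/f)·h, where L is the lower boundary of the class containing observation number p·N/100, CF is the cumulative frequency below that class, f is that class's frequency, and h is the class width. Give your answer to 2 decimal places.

N = 115; target position k = 30/100 · 115 = 34.5.
Cumulative frequencies: 9, 25, 34, 62, 92, 115.
Observation 34.5 falls in the class 60 – <70.
L = 60, CF = 34, f = 28, h = 10.
P30 = 60 + ((34.5 − 34)/28)·10 = 60 + 0.178571 = 60.1786.

60.18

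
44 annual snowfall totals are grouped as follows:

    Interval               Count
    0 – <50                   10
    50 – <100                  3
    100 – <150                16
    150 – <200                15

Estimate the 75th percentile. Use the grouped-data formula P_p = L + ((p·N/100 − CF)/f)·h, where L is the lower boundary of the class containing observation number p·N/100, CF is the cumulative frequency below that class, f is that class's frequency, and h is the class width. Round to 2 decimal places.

163.33

N = 44; target position k = 75/100 · 44 = 33.
Cumulative frequencies: 10, 13, 29, 44.
Observation 33 falls in the class 150 – <200.
L = 150, CF = 29, f = 15, h = 50.
P75 = 150 + ((33 − 29)/15)·50 = 150 + 13.3333 = 163.333.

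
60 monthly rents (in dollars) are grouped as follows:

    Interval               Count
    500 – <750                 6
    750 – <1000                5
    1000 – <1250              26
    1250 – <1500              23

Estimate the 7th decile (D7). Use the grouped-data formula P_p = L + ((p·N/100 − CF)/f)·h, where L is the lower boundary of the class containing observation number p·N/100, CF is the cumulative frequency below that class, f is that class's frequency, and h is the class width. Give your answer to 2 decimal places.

1304.35

N = 60; target position k = 70/100 · 60 = 42.
Cumulative frequencies: 6, 11, 37, 60.
Observation 42 falls in the class 1250 – <1500.
L = 1250, CF = 37, f = 23, h = 250.
P70 = 1250 + ((42 − 37)/23)·250 = 1250 + 54.3478 = 1304.35.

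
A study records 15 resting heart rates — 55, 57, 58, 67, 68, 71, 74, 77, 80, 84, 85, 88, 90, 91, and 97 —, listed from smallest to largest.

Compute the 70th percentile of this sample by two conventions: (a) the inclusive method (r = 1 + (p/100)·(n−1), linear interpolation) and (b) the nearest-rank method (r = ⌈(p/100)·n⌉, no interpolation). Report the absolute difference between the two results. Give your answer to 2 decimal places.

n = 15.
(a) r = 10.8; between ranks 10 (84) and 11 (85): 84.8.
(b) the nearest-rank method: rank 11 → 85.
|84.8 − 85| = 0.2.

0.20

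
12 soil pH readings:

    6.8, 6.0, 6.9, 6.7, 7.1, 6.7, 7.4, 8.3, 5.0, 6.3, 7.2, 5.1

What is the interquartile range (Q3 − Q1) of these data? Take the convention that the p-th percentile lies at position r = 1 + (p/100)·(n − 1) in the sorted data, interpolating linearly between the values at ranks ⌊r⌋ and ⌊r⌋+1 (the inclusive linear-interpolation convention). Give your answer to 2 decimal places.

0.90

Sorted: 5.0, 5.1, 6.0, 6.3, 6.7, 6.7, 6.8, 6.9, 7.1, 7.2, 7.4, 8.3.
n = 12.
P25: r = 3.75; ranks 3–4 are 6.0, 6.3; interpolating gives 6.225.
P75: r = 9.25; ranks 9–10 are 7.1, 7.2; interpolating gives 7.125.
Difference: 7.125 − 6.225 = 0.9.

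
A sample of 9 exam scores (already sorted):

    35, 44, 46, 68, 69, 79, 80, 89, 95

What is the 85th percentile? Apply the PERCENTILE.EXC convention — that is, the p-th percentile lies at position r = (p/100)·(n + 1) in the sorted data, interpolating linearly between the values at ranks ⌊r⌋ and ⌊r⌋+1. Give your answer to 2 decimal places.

n = 9.
r = (85/100)·(9 + 1) = 8.5.
Rank 8 is 89 and rank 9 is 95.
Interpolate: 89 + 0.5·(95 − 89) = 89 + 0.5·6 = 92.

92.00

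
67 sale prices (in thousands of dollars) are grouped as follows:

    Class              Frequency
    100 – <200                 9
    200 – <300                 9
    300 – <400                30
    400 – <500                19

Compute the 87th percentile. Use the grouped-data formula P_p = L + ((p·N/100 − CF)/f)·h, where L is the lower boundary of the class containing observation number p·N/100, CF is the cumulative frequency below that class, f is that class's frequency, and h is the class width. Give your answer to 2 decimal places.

454.16

N = 67; target position k = 87/100 · 67 = 58.29.
Cumulative frequencies: 9, 18, 48, 67.
Observation 58.29 falls in the class 400 – <500.
L = 400, CF = 48, f = 19, h = 100.
P87 = 400 + ((58.29 − 48)/19)·100 = 400 + 54.1579 = 454.158.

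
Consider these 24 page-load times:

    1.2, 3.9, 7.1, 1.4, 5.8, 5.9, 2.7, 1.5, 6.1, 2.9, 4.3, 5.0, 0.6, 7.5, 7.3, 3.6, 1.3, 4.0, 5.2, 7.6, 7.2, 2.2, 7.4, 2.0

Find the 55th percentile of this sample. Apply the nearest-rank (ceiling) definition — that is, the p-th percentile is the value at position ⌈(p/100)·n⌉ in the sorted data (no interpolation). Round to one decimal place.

Sorted: 0.6, 1.2, 1.3, 1.4, 1.5, 2.0, 2.2, 2.7, 2.9, 3.6, 3.9, 4.0, 4.3, 5.0, 5.2, 5.8, 5.9, 6.1, 7.1, 7.2, 7.3, 7.4, 7.5, 7.6.
n = 24.
Position = ⌈55/100 · 24⌉ = ⌈13.2⌉ = 14.
The value at rank 14 is 5.0.

5.0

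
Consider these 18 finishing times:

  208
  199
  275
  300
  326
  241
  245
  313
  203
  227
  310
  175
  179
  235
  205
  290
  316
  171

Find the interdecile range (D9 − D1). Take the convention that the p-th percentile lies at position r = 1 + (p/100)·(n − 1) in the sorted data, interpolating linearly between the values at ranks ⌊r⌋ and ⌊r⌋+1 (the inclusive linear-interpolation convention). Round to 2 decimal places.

Sorted: 171, 175, 179, 199, 203, 205, 208, 227, 235, 241, 245, 275, 290, 300, 310, 313, 316, 326.
n = 18.
P10: r = 2.7; ranks 2–3 are 175, 179; interpolating gives 177.8.
P90: r = 16.3; ranks 16–17 are 313, 316; interpolating gives 313.9.
Difference: 313.9 − 177.8 = 136.1.

136.10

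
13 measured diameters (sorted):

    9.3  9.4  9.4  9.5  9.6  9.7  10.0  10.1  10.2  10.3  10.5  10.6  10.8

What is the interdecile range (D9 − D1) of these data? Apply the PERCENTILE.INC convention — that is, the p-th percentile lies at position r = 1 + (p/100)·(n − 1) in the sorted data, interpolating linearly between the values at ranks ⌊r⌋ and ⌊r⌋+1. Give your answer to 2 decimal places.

n = 13.
P10: r = 2.2; ranks 2–3 are 9.4, 9.4; interpolating gives 9.4.
P90: r = 11.8; ranks 11–12 are 10.5, 10.6; interpolating gives 10.58.
Difference: 10.58 − 9.4 = 1.18.

1.18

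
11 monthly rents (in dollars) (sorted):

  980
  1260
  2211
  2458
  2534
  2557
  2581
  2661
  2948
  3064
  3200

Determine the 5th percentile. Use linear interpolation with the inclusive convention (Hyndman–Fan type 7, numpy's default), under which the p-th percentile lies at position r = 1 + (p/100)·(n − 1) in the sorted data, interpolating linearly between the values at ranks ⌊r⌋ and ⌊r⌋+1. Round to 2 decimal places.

n = 11.
r = 1 + (5/100)·(11 − 1) = 1 + 0.5 = 1.5.
Rank 1 is 980 and rank 2 is 1260.
Interpolate: 980 + 0.5·(1260 − 980) = 980 + 0.5·280 = 1120.

1120.00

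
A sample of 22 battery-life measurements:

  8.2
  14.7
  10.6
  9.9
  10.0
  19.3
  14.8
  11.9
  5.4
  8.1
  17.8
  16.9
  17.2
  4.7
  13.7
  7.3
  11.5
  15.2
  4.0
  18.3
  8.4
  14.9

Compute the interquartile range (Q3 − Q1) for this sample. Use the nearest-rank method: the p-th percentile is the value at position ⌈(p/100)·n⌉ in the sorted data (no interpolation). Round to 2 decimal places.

Sorted: 4.0, 4.7, 5.4, 7.3, 8.1, 8.2, 8.4, 9.9, 10.0, 10.6, 11.5, 11.9, 13.7, 14.7, 14.8, 14.9, 15.2, 16.9, 17.2, 17.8, 18.3, 19.3.
n = 22.
P25: rank ⌈25/100·22⌉ = 6 → 8.2.
P75: rank ⌈75/100·22⌉ = 17 → 15.2.
Difference: 15.2 − 8.2 = 7.

7.00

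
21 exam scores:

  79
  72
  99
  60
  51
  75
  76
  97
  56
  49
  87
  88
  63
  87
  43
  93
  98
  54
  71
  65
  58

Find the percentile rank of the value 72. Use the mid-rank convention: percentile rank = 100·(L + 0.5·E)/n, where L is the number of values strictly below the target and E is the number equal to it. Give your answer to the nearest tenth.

Sorted: 43, 49, 51, 54, 56, 58, 60, 63, 65, 71, 72, 75, 76, 79, 87, 87, 88, 93, 97, 98, 99.
Count below 72: L = 10; count equal: E = 1; n = 21.
Percentile rank = 100·(10 + 0.5·1)/21 = 100·10.5/21 = 50.

50.0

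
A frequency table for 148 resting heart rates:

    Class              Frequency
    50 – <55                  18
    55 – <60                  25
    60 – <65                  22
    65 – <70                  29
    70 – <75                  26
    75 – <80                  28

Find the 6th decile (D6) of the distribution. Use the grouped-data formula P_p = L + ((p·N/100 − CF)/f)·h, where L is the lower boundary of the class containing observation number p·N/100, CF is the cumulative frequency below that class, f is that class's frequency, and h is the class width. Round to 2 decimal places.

N = 148; target position k = 60/100 · 148 = 88.8.
Cumulative frequencies: 18, 43, 65, 94, 120, 148.
Observation 88.8 falls in the class 65 – <70.
L = 65, CF = 65, f = 29, h = 5.
P60 = 65 + ((88.8 − 65)/29)·5 = 65 + 4.10345 = 69.1034.

69.10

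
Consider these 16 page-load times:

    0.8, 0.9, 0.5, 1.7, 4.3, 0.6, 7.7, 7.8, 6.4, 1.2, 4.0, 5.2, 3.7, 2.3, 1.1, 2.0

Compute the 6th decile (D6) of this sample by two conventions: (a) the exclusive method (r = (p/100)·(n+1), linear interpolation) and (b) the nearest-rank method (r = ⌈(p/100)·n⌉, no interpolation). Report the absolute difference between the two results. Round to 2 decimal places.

0.06

Sorted: 0.5, 0.6, 0.8, 0.9, 1.1, 1.2, 1.7, 2.0, 2.3, 3.7, 4.0, 4.3, 5.2, 6.4, 7.7, 7.8.
n = 16.
(a) r = 10.2; between ranks 10 (3.7) and 11 (4.0): 3.76.
(b) the nearest-rank method: rank 10 → 3.7.
|3.76 − 3.7| = 0.06.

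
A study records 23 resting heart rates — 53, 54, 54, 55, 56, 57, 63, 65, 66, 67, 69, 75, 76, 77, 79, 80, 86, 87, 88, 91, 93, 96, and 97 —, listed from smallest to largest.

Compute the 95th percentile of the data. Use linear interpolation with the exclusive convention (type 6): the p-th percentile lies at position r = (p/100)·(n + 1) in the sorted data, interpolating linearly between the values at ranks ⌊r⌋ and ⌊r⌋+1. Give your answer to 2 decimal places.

96.80

n = 23.
r = (95/100)·(23 + 1) = 22.8.
Rank 22 is 96 and rank 23 is 97.
Interpolate: 96 + 0.8·(97 − 96) = 96 + 0.8·1 = 96.8.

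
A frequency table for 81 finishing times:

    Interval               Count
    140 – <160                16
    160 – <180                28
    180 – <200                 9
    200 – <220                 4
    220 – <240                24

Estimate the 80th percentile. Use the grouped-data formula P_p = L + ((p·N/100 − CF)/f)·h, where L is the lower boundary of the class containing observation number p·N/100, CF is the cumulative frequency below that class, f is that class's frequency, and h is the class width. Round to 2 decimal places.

226.50

N = 81; target position k = 80/100 · 81 = 64.8.
Cumulative frequencies: 16, 44, 53, 57, 81.
Observation 64.8 falls in the class 220 – <240.
L = 220, CF = 57, f = 24, h = 20.
P80 = 220 + ((64.8 − 57)/24)·20 = 220 + 6.5 = 226.5.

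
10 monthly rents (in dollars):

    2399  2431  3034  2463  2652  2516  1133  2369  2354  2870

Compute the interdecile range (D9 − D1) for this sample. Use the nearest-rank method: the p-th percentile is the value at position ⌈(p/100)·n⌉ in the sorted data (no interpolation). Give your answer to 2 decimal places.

1737.00

Sorted: 1133, 2354, 2369, 2399, 2431, 2463, 2516, 2652, 2870, 3034.
n = 10.
P10: rank ⌈10/100·10⌉ = 1 → 1133.
P90: rank ⌈90/100·10⌉ = 9 → 2870.
Difference: 2870 − 1133 = 1737.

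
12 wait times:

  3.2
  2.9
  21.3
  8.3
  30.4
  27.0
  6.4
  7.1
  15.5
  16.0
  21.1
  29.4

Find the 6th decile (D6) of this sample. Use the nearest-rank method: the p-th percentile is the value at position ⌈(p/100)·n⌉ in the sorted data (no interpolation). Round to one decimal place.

Sorted: 2.9, 3.2, 6.4, 7.1, 8.3, 15.5, 16.0, 21.1, 21.3, 27.0, 29.4, 30.4.
n = 12.
Position = ⌈60/100 · 12⌉ = ⌈7.2⌉ = 8.
The value at rank 8 is 21.1.

21.1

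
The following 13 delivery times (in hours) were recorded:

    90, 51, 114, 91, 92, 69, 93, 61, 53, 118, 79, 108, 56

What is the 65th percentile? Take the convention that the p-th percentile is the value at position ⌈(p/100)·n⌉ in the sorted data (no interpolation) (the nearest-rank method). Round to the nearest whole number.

Sorted: 51, 53, 56, 61, 69, 79, 90, 91, 92, 93, 108, 114, 118.
n = 13.
Position = ⌈65/100 · 13⌉ = ⌈8.45⌉ = 9.
The value at rank 9 is 92.

92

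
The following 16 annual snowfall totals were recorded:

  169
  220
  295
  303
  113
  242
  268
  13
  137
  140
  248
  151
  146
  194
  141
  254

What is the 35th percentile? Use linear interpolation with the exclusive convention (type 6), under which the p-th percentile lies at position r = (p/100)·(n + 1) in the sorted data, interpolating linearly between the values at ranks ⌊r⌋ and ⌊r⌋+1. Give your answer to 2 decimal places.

145.75

Sorted: 13, 113, 137, 140, 141, 146, 151, 169, 194, 220, 242, 248, 254, 268, 295, 303.
n = 16.
r = (35/100)·(16 + 1) = 5.95.
Rank 5 is 141 and rank 6 is 146.
Interpolate: 141 + 0.95·(146 − 141) = 141 + 0.95·5 = 145.75.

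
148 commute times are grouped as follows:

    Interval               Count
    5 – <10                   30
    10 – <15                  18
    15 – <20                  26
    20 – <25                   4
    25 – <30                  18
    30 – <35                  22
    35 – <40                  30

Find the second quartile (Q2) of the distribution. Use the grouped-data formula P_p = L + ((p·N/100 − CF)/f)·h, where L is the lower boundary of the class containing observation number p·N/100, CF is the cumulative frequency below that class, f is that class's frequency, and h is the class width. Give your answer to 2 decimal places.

N = 148; target position k = 50/100 · 148 = 74.
Cumulative frequencies: 30, 48, 74, 78, 96, 118, 148.
Observation 74 falls in the class 15 – <20.
L = 15, CF = 48, f = 26, h = 5.
P50 = 15 + ((74 − 48)/26)·5 = 15 + 5 = 20.

20.00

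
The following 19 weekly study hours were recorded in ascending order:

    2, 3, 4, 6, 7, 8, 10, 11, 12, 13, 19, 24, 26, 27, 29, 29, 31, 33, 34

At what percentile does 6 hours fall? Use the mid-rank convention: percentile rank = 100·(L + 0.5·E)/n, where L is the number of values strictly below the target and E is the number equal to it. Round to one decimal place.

18.4

Count below 6: L = 3; count equal: E = 1; n = 19.
Percentile rank = 100·(3 + 0.5·1)/19 = 100·3.5/19 = 18.42.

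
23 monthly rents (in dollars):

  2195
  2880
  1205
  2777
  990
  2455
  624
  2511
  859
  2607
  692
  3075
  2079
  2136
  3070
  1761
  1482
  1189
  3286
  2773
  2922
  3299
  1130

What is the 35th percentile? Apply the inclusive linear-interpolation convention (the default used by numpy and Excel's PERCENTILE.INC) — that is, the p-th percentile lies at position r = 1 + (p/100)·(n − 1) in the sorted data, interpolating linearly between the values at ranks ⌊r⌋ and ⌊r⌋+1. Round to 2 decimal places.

1677.30

Sorted: 624, 692, 859, 990, 1130, 1189, 1205, 1482, 1761, 2079, 2136, 2195, 2455, 2511, 2607, 2773, 2777, 2880, 2922, 3070, 3075, 3286, 3299.
n = 23.
r = 1 + (35/100)·(23 − 1) = 1 + 7.7 = 8.7.
Rank 8 is 1482 and rank 9 is 1761.
Interpolate: 1482 + 0.7·(1761 − 1482) = 1482 + 0.7·279 = 1677.3.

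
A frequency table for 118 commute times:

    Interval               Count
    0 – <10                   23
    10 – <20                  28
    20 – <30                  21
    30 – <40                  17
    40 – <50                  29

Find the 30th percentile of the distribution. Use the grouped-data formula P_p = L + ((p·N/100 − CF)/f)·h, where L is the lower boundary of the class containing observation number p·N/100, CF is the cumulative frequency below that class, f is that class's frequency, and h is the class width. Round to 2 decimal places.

14.43

N = 118; target position k = 30/100 · 118 = 35.4.
Cumulative frequencies: 23, 51, 72, 89, 118.
Observation 35.4 falls in the class 10 – <20.
L = 10, CF = 23, f = 28, h = 10.
P30 = 10 + ((35.4 − 23)/28)·10 = 10 + 4.42857 = 14.4286.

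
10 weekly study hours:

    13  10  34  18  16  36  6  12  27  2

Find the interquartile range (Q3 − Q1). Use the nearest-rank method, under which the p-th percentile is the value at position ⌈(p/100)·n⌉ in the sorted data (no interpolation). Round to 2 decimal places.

Sorted: 2, 6, 10, 12, 13, 16, 18, 27, 34, 36.
n = 10.
P25: rank ⌈25/100·10⌉ = 3 → 10.
P75: rank ⌈75/100·10⌉ = 8 → 27.
Difference: 27 − 10 = 17.

17.00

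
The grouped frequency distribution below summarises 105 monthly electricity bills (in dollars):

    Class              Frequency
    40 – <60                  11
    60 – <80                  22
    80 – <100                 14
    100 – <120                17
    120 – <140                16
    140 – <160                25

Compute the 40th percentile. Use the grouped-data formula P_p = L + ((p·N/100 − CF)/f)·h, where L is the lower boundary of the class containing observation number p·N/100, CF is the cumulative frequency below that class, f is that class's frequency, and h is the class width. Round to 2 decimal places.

92.86

N = 105; target position k = 40/100 · 105 = 42.
Cumulative frequencies: 11, 33, 47, 64, 80, 105.
Observation 42 falls in the class 80 – <100.
L = 80, CF = 33, f = 14, h = 20.
P40 = 80 + ((42 − 33)/14)·20 = 80 + 12.8571 = 92.8571.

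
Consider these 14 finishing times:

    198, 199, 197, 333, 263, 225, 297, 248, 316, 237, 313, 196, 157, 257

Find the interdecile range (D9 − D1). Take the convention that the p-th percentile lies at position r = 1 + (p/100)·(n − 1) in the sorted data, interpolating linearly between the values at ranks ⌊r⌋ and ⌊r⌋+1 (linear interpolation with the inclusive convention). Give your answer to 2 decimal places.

118.80

Sorted: 157, 196, 197, 198, 199, 225, 237, 248, 257, 263, 297, 313, 316, 333.
n = 14.
P10: r = 2.3; ranks 2–3 are 196, 197; interpolating gives 196.3.
P90: r = 12.7; ranks 12–13 are 313, 316; interpolating gives 315.1.
Difference: 315.1 − 196.3 = 118.8.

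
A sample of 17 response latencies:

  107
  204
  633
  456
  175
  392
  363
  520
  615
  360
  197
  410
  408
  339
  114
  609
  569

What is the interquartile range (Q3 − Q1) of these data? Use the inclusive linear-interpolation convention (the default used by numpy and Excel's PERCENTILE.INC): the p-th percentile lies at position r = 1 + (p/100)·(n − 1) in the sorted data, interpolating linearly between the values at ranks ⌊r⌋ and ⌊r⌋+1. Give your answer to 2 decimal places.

Sorted: 107, 114, 175, 197, 204, 339, 360, 363, 392, 408, 410, 456, 520, 569, 609, 615, 633.
n = 17.
P25: r = 5 (integer) → 204.
P75: r = 13 (integer) → 520.
Difference: 520 − 204 = 316.

316.00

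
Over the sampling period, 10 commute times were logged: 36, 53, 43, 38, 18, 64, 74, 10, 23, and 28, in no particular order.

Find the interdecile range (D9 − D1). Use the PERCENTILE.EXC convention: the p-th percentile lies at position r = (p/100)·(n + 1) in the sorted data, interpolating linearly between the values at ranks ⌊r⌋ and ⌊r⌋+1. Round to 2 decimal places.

62.20

Sorted: 10, 18, 23, 28, 36, 38, 43, 53, 64, 74.
n = 10.
P10: r = 1.1; ranks 1–2 are 10, 18; interpolating gives 10.8.
P90: r = 9.9; ranks 9–10 are 64, 74; interpolating gives 73.
Difference: 73 − 10.8 = 62.2.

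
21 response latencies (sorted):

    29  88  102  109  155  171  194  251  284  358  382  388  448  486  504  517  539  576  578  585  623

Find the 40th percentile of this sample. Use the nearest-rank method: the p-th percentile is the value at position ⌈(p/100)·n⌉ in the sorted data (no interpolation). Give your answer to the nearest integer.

n = 21.
Position = ⌈40/100 · 21⌉ = ⌈8.4⌉ = 9.
The value at rank 9 is 284.

284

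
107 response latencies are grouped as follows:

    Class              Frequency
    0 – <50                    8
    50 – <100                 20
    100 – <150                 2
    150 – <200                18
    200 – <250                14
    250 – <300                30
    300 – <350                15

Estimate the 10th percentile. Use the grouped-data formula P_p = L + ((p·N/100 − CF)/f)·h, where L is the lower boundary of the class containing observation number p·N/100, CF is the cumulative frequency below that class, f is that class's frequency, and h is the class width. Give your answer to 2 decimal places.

56.75

N = 107; target position k = 10/100 · 107 = 10.7.
Cumulative frequencies: 8, 28, 30, 48, 62, 92, 107.
Observation 10.7 falls in the class 50 – <100.
L = 50, CF = 8, f = 20, h = 50.
P10 = 50 + ((10.7 − 8)/20)·50 = 50 + 6.75 = 56.75.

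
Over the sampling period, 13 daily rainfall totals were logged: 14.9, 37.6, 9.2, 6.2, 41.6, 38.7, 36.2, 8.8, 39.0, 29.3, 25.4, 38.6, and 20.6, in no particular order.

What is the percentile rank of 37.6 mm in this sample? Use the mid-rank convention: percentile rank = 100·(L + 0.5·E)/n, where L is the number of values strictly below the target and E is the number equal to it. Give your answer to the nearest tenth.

65.4

Sorted: 6.2, 8.8, 9.2, 14.9, 20.6, 25.4, 29.3, 36.2, 37.6, 38.6, 38.7, 39.0, 41.6.
Count below 37.6: L = 8; count equal: E = 1; n = 13.
Percentile rank = 100·(8 + 0.5·1)/13 = 100·8.5/13 = 65.38.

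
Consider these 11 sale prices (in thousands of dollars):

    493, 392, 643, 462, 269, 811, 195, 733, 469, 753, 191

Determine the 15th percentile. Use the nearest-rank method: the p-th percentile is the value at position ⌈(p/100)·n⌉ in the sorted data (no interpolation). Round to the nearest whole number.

195

Sorted: 191, 195, 269, 392, 462, 469, 493, 643, 733, 753, 811.
n = 11.
Position = ⌈15/100 · 11⌉ = ⌈1.65⌉ = 2.
The value at rank 2 is 195.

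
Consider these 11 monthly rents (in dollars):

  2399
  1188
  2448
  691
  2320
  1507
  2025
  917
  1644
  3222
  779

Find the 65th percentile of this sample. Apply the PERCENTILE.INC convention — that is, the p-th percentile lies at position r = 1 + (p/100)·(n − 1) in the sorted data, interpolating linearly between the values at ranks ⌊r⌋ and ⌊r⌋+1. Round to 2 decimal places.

Sorted: 691, 779, 917, 1188, 1507, 1644, 2025, 2320, 2399, 2448, 3222.
n = 11.
r = 1 + (65/100)·(11 − 1) = 1 + 6.5 = 7.5.
Rank 7 is 2025 and rank 8 is 2320.
Interpolate: 2025 + 0.5·(2320 − 2025) = 2025 + 0.5·295 = 2172.5.

2172.50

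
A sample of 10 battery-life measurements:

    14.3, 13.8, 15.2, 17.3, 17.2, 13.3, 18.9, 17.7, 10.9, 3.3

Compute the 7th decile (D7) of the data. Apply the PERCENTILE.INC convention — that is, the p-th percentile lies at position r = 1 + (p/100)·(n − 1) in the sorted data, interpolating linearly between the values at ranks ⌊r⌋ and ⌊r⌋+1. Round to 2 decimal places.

Sorted: 3.3, 10.9, 13.3, 13.8, 14.3, 15.2, 17.2, 17.3, 17.7, 18.9.
n = 10.
r = 1 + (70/100)·(10 − 1) = 1 + 6.3 = 7.3.
Rank 7 is 17.2 and rank 8 is 17.3.
Interpolate: 17.2 + 0.3·(17.3 − 17.2) = 17.2 + 0.3·0.1 = 17.23.

17.23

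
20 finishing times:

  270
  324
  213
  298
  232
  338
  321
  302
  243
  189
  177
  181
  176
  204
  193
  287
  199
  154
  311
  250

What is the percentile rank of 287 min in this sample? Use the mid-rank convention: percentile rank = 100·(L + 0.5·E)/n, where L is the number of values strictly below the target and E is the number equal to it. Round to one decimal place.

Sorted: 154, 176, 177, 181, 189, 193, 199, 204, 213, 232, 243, 250, 270, 287, 298, 302, 311, 321, 324, 338.
Count below 287: L = 13; count equal: E = 1; n = 20.
Percentile rank = 100·(13 + 0.5·1)/20 = 100·13.5/20 = 67.5.

67.5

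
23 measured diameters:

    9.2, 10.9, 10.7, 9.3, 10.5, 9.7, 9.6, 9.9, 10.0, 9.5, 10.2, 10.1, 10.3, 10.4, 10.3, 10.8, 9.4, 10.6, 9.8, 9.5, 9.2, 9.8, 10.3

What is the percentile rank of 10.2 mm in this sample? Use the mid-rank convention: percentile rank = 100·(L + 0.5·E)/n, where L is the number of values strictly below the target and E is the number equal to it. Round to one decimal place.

Sorted: 9.2, 9.2, 9.3, 9.4, 9.5, 9.5, 9.6, 9.7, 9.8, 9.8, 9.9, 10.0, 10.1, 10.2, 10.3, 10.3, 10.3, 10.4, 10.5, 10.6, 10.7, 10.8, 10.9.
Count below 10.2: L = 13; count equal: E = 1; n = 23.
Percentile rank = 100·(13 + 0.5·1)/23 = 100·13.5/23 = 58.7.

58.7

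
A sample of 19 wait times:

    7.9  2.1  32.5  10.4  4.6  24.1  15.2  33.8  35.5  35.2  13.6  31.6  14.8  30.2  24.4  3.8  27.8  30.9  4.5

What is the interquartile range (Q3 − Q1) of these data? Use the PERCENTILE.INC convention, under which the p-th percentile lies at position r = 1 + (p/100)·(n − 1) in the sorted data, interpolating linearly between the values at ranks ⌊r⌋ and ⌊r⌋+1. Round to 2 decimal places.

Sorted: 2.1, 3.8, 4.5, 4.6, 7.9, 10.4, 13.6, 14.8, 15.2, 24.1, 24.4, 27.8, 30.2, 30.9, 31.6, 32.5, 33.8, 35.2, 35.5.
n = 19.
P25: r = 5.5; ranks 5–6 are 7.9, 10.4; interpolating gives 9.15.
P75: r = 14.5; ranks 14–15 are 30.9, 31.6; interpolating gives 31.25.
Difference: 31.25 − 9.15 = 22.1.

22.10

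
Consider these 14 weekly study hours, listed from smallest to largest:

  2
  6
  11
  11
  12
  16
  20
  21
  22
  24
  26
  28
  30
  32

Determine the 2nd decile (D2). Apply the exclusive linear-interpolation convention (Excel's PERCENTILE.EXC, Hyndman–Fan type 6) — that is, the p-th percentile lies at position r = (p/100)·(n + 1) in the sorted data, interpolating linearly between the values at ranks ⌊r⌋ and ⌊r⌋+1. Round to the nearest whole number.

11

n = 14.
r = (20/100)·(14 + 1) = 3.
r is an integer, so P20 is the value at rank 3: 11.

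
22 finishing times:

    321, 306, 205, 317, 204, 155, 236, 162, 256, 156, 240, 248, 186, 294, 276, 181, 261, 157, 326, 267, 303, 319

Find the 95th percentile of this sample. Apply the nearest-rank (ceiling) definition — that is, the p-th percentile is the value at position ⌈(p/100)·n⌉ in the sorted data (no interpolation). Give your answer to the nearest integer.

321

Sorted: 155, 156, 157, 162, 181, 186, 204, 205, 236, 240, 248, 256, 261, 267, 276, 294, 303, 306, 317, 319, 321, 326.
n = 22.
Position = ⌈95/100 · 22⌉ = ⌈20.9⌉ = 21.
The value at rank 21 is 321.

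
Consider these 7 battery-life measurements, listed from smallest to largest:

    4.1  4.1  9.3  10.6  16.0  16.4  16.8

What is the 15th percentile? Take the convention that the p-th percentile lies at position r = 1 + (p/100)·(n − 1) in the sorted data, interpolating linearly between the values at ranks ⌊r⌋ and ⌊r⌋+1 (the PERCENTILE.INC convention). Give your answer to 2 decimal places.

4.10

n = 7.
r = 1 + (15/100)·(7 − 1) = 1 + 0.9 = 1.9.
Rank 1 is 4.1 and rank 2 is 4.1.
Interpolate: 4.1 + 0.9·(4.1 − 4.1) = 4.1 + 0.9·0 = 4.1.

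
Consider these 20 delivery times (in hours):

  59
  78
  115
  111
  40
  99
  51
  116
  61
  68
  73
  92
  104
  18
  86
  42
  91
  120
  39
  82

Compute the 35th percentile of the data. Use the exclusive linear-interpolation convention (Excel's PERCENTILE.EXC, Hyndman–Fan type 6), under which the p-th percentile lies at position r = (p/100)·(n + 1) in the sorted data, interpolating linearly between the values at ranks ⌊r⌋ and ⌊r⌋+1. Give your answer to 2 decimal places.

63.45

Sorted: 18, 39, 40, 42, 51, 59, 61, 68, 73, 78, 82, 86, 91, 92, 99, 104, 111, 115, 116, 120.
n = 20.
r = (35/100)·(20 + 1) = 7.35.
Rank 7 is 61 and rank 8 is 68.
Interpolate: 61 + 0.35·(68 − 61) = 61 + 0.35·7 = 63.45.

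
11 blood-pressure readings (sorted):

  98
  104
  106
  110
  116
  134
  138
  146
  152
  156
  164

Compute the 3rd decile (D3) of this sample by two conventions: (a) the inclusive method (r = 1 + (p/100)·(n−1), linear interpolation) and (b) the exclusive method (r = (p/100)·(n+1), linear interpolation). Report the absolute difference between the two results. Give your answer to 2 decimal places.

1.60

n = 11.
(a) r = 4 → value at rank 4 = 110.
(b) r = 3.6; between ranks 3 (106) and 4 (110): 108.4.
|110 − 108.4| = 1.6.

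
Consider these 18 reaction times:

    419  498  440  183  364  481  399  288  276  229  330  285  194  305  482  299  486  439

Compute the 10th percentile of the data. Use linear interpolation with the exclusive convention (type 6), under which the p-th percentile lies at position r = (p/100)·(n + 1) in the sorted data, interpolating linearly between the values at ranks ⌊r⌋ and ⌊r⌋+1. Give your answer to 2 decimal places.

Sorted: 183, 194, 229, 276, 285, 288, 299, 305, 330, 364, 399, 419, 439, 440, 481, 482, 486, 498.
n = 18.
r = (10/100)·(18 + 1) = 1.9.
Rank 1 is 183 and rank 2 is 194.
Interpolate: 183 + 0.9·(194 − 183) = 183 + 0.9·11 = 192.9.

192.90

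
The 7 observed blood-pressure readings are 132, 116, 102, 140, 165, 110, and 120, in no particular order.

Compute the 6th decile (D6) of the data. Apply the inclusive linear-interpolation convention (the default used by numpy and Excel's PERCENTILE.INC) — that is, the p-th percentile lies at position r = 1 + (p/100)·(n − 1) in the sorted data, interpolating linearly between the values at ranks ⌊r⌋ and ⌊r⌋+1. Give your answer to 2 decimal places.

Sorted: 102, 110, 116, 120, 132, 140, 165.
n = 7.
r = 1 + (60/100)·(7 − 1) = 1 + 3.6 = 4.6.
Rank 4 is 120 and rank 5 is 132.
Interpolate: 120 + 0.6·(132 − 120) = 120 + 0.6·12 = 127.2.

127.20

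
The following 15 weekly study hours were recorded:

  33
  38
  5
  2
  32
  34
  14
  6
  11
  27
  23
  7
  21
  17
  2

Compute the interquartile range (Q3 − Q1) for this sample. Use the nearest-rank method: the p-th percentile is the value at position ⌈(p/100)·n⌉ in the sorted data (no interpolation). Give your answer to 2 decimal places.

26.00

Sorted: 2, 2, 5, 6, 7, 11, 14, 17, 21, 23, 27, 32, 33, 34, 38.
n = 15.
P25: rank ⌈25/100·15⌉ = 4 → 6.
P75: rank ⌈75/100·15⌉ = 12 → 32.
Difference: 32 − 6 = 26.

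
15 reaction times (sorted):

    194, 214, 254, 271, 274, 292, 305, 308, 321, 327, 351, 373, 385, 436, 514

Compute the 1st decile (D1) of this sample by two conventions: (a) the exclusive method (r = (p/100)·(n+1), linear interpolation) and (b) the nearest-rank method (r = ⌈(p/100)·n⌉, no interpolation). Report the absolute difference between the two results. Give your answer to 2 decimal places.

8.00

n = 15.
(a) r = 1.6; between ranks 1 (194) and 2 (214): 206.
(b) the nearest-rank method: rank 2 → 214.
|206 − 214| = 8.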